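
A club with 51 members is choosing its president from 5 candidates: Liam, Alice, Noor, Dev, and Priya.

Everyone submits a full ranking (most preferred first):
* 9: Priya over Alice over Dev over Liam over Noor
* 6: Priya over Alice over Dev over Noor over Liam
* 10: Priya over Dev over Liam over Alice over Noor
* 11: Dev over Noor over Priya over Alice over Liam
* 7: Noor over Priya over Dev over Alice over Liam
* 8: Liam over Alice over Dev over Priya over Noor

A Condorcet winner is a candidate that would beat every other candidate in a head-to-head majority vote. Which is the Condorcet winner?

Priya

Priya vs Liam: 43–8
Priya vs Alice: 43–8
Priya vs Noor: 33–18
Priya vs Dev: 32–19
Priya beats every other candidate.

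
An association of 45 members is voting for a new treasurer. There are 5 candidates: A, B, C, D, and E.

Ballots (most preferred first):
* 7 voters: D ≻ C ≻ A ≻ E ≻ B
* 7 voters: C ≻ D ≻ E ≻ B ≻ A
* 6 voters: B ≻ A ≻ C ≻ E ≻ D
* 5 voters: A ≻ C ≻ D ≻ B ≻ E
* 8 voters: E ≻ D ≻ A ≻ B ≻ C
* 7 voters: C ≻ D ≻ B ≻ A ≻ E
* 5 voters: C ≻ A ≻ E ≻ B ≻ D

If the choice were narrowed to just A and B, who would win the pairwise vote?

A

A is ranked above B on 25 ballots; B above A on 20.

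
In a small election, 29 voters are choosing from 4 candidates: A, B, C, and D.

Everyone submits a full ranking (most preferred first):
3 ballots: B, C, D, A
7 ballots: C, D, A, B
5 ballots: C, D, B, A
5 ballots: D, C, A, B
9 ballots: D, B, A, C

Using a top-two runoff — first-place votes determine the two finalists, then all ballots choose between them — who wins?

Round 1 first-place votes: A 0, B 3, C 12, D 14. D and C advance.
Runoff: D is ranked above C on 14 ballots, C above D on 15.

C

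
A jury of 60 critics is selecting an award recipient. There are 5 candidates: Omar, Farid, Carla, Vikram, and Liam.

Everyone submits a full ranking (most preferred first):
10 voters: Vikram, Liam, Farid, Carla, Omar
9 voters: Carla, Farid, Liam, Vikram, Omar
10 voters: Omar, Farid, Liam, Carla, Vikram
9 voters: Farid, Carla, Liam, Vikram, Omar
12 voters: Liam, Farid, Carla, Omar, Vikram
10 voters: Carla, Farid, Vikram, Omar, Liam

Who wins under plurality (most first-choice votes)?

Carla

First-place votes: Omar 10, Farid 9, Carla 19, Vikram 10, Liam 12.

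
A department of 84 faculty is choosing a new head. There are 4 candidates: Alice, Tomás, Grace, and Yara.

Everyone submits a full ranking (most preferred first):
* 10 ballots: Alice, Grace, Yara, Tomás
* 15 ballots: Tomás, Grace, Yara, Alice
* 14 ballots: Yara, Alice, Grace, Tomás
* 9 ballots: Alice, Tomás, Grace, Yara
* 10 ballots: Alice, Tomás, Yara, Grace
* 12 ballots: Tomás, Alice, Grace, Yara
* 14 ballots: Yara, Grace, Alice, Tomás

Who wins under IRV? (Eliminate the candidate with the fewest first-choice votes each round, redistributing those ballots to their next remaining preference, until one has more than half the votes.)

Yara

Round 1: Alice 29, Tomás 27, Grace 0, Yara 28. Grace eliminated.
Round 2: Alice 29, Tomás 27, Yara 28. Tomás eliminated.
Round 3: Alice 41, Yara 43. Yara has a majority (≥43).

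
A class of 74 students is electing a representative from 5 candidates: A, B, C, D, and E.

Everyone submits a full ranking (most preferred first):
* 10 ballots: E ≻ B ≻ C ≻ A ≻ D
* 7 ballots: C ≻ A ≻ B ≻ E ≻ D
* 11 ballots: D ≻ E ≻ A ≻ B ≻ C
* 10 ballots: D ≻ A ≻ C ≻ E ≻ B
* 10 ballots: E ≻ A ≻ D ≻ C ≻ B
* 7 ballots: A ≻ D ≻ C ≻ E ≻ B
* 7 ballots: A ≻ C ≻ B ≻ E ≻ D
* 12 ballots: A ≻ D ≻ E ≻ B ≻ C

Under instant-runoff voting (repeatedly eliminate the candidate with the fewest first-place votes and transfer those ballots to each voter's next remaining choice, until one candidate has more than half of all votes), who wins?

A

Round 1: A 26, B 0, C 7, D 21, E 20. B eliminated.
Round 2: A 26, C 7, D 21, E 20. C eliminated.
Round 3: A 33, D 21, E 20. E eliminated.
Round 4: A 53, D 21. A has a majority (≥38).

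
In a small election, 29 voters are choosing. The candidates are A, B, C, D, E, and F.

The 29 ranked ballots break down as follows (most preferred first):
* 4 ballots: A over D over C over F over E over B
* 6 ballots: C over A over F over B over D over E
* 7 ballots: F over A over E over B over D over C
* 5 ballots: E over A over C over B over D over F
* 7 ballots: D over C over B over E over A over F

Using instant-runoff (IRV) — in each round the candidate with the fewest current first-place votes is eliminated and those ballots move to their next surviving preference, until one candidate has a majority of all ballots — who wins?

D

Round 1: A 4, B 0, C 6, D 7, E 5, F 7. B eliminated.
Round 2: A 4, C 6, D 7, E 5, F 7. A eliminated.
Round 3: C 6, D 11, E 5, F 7. E eliminated.
Round 4: C 11, D 11, F 7. F eliminated.
Round 5: C 11, D 18. D has a majority (≥15).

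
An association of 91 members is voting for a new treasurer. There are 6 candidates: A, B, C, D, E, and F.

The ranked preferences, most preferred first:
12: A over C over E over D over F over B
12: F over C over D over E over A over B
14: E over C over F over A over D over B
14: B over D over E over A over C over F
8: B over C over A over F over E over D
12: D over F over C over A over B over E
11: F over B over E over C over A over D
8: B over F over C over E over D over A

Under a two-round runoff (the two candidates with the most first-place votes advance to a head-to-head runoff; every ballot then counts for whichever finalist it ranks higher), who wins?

F

Round 1 first-place votes: A 12, B 30, C 0, D 12, E 14, F 23. B and F advance.
Runoff: B is ranked above F on 30 ballots, F above B on 61.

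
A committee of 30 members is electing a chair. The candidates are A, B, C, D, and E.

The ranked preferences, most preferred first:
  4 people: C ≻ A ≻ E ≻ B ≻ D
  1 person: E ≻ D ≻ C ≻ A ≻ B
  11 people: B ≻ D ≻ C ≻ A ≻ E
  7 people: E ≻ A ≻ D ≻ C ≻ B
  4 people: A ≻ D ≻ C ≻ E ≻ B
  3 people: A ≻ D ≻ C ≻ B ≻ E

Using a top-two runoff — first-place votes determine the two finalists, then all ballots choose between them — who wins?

Round 1 first-place votes: A 7, B 11, C 4, D 0, E 8. B and E advance.
Runoff: B is ranked above E on 14 ballots, E above B on 16.

E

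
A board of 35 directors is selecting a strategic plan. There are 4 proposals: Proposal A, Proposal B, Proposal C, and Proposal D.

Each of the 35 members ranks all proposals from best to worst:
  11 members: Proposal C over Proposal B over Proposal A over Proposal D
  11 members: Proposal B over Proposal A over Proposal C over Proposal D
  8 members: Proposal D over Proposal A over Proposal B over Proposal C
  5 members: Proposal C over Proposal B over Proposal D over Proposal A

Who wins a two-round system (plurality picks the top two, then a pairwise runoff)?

Proposal B

Round 1 first-place votes: Proposal A 0, Proposal B 11, Proposal C 16, Proposal D 8. Proposal C and Proposal B advance.
Runoff: Proposal C is ranked above Proposal B on 16 ballots, Proposal B above Proposal C on 19.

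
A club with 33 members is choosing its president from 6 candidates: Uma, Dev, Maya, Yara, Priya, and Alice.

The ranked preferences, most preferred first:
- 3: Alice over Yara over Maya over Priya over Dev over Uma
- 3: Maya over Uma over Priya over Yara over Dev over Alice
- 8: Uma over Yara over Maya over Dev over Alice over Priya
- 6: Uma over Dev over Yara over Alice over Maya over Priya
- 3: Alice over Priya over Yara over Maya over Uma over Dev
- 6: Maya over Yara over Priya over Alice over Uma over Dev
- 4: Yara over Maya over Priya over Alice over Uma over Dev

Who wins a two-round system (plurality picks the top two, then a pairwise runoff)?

Maya

Round 1 first-place votes: Uma 14, Dev 0, Maya 9, Yara 4, Priya 0, Alice 6. Uma and Maya advance.
Runoff: Uma is ranked above Maya on 14 ballots, Maya above Uma on 19.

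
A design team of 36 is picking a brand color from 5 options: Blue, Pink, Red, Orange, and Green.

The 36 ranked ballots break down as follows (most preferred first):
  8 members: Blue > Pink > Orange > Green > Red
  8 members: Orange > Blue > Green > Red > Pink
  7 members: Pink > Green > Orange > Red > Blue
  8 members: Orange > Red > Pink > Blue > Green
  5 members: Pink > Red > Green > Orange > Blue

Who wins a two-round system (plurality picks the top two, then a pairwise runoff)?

Pink

Round 1 first-place votes: Blue 8, Pink 12, Red 0, Orange 16, Green 0. Orange and Pink advance.
Runoff: Orange is ranked above Pink on 16 ballots, Pink above Orange on 20.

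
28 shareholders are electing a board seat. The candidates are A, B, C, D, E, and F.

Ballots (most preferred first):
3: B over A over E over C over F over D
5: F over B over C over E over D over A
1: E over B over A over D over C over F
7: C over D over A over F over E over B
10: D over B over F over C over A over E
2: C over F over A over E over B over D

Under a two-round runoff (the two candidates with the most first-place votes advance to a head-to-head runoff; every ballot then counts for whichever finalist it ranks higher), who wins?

C

Round 1 first-place votes: A 0, B 3, C 9, D 10, E 1, F 5. D and C advance.
Runoff: D is ranked above C on 11 ballots, C above D on 17.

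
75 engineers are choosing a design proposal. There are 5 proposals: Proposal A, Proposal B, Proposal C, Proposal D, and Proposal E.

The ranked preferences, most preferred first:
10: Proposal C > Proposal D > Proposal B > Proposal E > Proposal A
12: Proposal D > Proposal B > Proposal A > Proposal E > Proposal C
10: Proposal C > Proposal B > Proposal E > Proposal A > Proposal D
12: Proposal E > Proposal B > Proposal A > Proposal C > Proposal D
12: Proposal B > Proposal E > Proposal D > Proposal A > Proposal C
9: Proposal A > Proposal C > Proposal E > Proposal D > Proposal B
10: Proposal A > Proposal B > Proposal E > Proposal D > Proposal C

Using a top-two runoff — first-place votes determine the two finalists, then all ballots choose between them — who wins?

Round 1 first-place votes: Proposal A 19, Proposal B 12, Proposal C 20, Proposal D 12, Proposal E 12. Proposal C and Proposal A advance.
Runoff: Proposal C is ranked above Proposal A on 20 ballots, Proposal A above Proposal C on 55.

Proposal A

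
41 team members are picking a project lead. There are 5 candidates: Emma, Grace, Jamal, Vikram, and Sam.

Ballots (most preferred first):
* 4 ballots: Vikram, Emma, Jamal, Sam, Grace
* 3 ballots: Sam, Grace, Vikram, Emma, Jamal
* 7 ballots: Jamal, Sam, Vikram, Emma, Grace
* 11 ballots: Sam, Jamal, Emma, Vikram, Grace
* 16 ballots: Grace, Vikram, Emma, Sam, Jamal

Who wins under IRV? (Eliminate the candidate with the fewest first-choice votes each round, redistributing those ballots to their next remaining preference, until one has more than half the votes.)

Round 1: Emma 0, Grace 16, Jamal 7, Vikram 4, Sam 14. Emma eliminated.
Round 2: Grace 16, Jamal 7, Vikram 4, Sam 14. Vikram eliminated.
Round 3: Grace 16, Jamal 11, Sam 14. Jamal eliminated.
Round 4: Grace 16, Sam 25. Sam has a majority (≥21).

Sam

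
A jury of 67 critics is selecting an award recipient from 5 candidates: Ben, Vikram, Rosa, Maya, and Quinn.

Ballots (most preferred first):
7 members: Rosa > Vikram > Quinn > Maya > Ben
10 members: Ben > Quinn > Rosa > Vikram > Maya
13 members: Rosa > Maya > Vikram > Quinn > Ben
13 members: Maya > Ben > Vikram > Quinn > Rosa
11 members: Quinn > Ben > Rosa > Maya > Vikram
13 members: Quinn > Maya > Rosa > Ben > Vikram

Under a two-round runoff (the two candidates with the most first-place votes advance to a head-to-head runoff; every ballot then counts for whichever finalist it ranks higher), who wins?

Round 1 first-place votes: Ben 10, Vikram 0, Rosa 20, Maya 13, Quinn 24. Quinn and Rosa advance.
Runoff: Quinn is ranked above Rosa on 47 ballots, Rosa above Quinn on 20.

Quinn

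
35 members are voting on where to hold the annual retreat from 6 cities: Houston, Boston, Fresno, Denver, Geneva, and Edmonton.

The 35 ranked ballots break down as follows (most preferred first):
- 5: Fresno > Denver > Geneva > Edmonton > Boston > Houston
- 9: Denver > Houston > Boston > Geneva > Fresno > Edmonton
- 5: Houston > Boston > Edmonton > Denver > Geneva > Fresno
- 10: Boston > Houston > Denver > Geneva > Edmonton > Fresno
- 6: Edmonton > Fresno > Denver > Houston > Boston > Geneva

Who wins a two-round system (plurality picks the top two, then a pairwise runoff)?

Denver

Round 1 first-place votes: Houston 5, Boston 10, Fresno 5, Denver 9, Geneva 0, Edmonton 6. Boston and Denver advance.
Runoff: Boston is ranked above Denver on 15 ballots, Denver above Boston on 20.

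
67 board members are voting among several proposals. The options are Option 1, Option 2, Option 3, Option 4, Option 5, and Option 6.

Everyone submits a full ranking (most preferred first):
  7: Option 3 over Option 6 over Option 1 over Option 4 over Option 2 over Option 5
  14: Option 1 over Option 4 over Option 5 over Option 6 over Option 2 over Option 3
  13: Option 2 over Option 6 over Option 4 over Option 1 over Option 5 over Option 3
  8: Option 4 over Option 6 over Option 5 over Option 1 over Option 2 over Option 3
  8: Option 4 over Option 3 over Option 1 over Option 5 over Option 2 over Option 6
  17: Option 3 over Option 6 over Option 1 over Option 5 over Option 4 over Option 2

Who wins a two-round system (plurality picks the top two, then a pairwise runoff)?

Option 4

Round 1 first-place votes: Option 1 14, Option 2 13, Option 3 24, Option 4 16, Option 5 0, Option 6 0. Option 3 and Option 4 advance.
Runoff: Option 3 is ranked above Option 4 on 24 ballots, Option 4 above Option 3 on 43.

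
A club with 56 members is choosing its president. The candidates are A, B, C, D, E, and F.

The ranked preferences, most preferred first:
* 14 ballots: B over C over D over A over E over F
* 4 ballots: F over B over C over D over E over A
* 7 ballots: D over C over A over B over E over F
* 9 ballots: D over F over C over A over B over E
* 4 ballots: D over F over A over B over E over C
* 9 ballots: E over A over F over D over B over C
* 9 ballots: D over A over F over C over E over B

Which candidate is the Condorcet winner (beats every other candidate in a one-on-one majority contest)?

D vs A: 47–9
D vs B: 38–18
D vs C: 38–18
D vs E: 47–9
D vs F: 43–13
D beats every other candidate.

D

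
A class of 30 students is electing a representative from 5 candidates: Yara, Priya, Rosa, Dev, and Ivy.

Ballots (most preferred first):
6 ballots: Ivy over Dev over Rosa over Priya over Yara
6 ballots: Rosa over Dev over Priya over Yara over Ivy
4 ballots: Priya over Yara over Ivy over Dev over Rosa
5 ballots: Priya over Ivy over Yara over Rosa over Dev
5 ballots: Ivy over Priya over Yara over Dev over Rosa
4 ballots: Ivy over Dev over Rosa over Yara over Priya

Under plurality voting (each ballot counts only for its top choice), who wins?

First-place votes: Yara 0, Priya 9, Rosa 6, Dev 0, Ivy 15.

Ivy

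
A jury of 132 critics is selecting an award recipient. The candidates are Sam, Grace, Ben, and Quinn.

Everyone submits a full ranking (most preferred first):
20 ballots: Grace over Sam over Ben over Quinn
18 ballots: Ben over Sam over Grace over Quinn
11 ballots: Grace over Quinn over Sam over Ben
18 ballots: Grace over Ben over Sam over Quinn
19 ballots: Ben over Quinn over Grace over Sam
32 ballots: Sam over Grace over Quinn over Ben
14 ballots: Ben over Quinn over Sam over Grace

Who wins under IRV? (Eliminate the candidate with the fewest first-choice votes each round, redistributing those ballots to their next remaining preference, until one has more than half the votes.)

Round 1: Sam 32, Grace 49, Ben 51, Quinn 0. Quinn eliminated.
Round 2: Sam 32, Grace 49, Ben 51. Sam eliminated.
Round 3: Grace 81, Ben 51. Grace has a majority (≥67).

Grace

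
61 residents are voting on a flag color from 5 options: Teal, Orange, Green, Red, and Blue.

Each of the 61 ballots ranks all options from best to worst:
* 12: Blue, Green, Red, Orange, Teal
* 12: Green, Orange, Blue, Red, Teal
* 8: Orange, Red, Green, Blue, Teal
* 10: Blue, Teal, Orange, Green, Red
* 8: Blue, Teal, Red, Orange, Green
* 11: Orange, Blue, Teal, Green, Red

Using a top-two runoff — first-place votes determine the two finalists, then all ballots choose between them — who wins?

Orange

Round 1 first-place votes: Teal 0, Orange 19, Green 12, Red 0, Blue 30. Blue and Orange advance.
Runoff: Blue is ranked above Orange on 30 ballots, Orange above Blue on 31.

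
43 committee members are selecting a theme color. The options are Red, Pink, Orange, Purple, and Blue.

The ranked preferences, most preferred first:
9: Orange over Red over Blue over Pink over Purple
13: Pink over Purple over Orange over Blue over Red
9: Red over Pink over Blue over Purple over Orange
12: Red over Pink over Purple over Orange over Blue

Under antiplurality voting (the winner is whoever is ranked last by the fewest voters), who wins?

Pink

Last-place votes: Red 13, Pink 0, Orange 9, Purple 9, Blue 12.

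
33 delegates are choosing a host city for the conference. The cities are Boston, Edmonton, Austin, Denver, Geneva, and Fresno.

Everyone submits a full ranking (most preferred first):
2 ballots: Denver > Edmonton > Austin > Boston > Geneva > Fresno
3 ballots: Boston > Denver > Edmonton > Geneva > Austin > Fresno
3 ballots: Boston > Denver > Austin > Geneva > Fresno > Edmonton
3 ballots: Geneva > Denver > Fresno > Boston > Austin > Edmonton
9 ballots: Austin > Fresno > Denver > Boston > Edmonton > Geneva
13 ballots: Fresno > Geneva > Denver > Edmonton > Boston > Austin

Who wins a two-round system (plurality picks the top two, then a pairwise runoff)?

Round 1 first-place votes: Boston 6, Edmonton 0, Austin 9, Denver 2, Geneva 3, Fresno 13. Fresno and Austin advance.
Runoff: Fresno is ranked above Austin on 16 ballots, Austin above Fresno on 17.

Austin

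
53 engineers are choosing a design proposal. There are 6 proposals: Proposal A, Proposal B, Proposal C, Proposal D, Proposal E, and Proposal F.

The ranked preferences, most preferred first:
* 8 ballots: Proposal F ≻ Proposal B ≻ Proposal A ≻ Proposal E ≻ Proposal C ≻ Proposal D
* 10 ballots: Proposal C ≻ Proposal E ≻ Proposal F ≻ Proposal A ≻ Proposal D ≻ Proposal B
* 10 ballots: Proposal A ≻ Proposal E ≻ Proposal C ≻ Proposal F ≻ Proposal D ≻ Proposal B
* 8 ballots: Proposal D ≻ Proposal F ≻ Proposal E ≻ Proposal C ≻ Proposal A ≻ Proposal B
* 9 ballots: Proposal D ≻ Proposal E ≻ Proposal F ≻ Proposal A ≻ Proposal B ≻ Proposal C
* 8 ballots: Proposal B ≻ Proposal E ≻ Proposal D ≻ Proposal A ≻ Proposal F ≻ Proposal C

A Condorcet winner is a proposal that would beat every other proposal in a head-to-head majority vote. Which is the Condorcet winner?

Proposal E

Proposal E vs Proposal A: 35–18
Proposal E vs Proposal B: 37–16
Proposal E vs Proposal C: 43–10
Proposal E vs Proposal D: 36–17
Proposal E vs Proposal F: 37–16
Proposal E beats every other proposal.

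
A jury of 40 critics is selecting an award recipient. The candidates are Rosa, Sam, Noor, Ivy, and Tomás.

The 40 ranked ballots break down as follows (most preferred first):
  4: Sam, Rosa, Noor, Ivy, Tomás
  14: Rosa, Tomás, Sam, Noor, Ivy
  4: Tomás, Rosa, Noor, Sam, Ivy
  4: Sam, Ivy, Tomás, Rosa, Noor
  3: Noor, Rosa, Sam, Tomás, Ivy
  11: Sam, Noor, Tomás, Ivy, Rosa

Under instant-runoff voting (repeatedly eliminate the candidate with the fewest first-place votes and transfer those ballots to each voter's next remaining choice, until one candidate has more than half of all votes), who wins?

Round 1: Rosa 14, Sam 19, Noor 3, Ivy 0, Tomás 4. Ivy eliminated.
Round 2: Rosa 14, Sam 19, Noor 3, Tomás 4. Noor eliminated.
Round 3: Rosa 17, Sam 19, Tomás 4. Tomás eliminated.
Round 4: Rosa 21, Sam 19. Rosa has a majority (≥21).

Rosa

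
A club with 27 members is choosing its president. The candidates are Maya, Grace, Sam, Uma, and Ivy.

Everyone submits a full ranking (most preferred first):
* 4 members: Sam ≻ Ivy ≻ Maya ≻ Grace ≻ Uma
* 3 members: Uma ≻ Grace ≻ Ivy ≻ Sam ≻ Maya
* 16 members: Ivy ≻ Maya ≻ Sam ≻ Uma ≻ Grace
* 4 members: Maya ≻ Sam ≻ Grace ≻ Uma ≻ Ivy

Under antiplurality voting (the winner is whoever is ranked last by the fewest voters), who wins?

Sam

Last-place votes: Maya 3, Grace 16, Sam 0, Uma 4, Ivy 4.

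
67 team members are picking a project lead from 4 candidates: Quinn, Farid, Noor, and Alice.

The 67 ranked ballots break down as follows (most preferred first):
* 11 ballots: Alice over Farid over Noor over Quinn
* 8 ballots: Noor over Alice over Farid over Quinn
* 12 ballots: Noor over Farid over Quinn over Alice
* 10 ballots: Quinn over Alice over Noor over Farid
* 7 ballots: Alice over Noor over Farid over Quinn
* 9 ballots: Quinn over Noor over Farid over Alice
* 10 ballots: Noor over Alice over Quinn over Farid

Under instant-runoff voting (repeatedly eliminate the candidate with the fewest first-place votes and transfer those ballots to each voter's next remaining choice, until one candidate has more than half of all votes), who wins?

Noor

Round 1: Quinn 19, Farid 0, Noor 30, Alice 18. Farid eliminated.
Round 2: Quinn 19, Noor 30, Alice 18. Alice eliminated.
Round 3: Quinn 19, Noor 48. Noor has a majority (≥34).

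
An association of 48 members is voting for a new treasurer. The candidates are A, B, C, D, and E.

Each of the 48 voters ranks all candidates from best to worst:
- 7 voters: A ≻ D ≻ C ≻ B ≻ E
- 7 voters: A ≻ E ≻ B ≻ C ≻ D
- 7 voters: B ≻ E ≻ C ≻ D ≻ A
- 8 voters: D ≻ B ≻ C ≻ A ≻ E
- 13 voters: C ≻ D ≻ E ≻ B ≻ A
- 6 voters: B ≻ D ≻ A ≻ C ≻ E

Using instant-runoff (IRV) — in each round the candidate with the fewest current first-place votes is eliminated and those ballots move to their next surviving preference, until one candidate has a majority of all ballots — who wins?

Round 1: A 14, B 13, C 13, D 8, E 0. E eliminated.
Round 2: A 14, B 13, C 13, D 8. D eliminated.
Round 3: A 14, B 21, C 13. C eliminated.
Round 4: A 14, B 34. B has a majority (≥25).

B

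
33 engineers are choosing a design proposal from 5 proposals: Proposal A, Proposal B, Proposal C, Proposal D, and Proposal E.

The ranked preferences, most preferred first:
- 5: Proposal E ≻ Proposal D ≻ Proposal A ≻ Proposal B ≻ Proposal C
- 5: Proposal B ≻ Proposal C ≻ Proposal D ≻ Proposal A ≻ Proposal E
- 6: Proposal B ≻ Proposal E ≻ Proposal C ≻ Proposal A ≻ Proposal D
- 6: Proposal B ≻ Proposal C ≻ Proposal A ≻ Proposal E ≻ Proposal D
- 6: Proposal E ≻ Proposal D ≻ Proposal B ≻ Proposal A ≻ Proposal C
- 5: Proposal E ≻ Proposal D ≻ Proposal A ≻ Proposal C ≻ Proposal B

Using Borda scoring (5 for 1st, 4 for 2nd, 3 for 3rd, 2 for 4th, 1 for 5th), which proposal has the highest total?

Proposal A: 5×3 + 5×2 + 6×2 + 6×3 + 6×2 + 5×3 = 82
Proposal B: 5×2 + 5×5 + 6×5 + 6×5 + 6×3 + 5×1 = 118
Proposal C: 5×1 + 5×4 + 6×3 + 6×4 + 6×1 + 5×2 = 83
Proposal D: 5×4 + 5×3 + 6×1 + 6×1 + 6×4 + 5×4 = 91
Proposal E: 5×5 + 5×1 + 6×4 + 6×2 + 6×5 + 5×5 = 121

Proposal E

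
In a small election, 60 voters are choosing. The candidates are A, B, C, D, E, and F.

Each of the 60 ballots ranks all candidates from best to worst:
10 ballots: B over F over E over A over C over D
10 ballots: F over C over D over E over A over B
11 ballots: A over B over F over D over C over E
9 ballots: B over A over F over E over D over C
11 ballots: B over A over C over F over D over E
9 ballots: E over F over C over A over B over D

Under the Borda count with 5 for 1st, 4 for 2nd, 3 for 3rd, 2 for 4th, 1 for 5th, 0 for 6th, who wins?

A: 10×2 + 10×1 + 11×5 + 9×4 + 11×4 + 9×2 = 183
B: 10×5 + 10×0 + 11×4 + 9×5 + 11×5 + 9×1 = 203
C: 10×1 + 10×4 + 11×1 + 9×0 + 11×3 + 9×3 = 121
D: 10×0 + 10×3 + 11×2 + 9×1 + 11×1 + 9×0 = 72
E: 10×3 + 10×2 + 11×0 + 9×2 + 11×0 + 9×5 = 113
F: 10×4 + 10×5 + 11×3 + 9×3 + 11×2 + 9×4 = 208

F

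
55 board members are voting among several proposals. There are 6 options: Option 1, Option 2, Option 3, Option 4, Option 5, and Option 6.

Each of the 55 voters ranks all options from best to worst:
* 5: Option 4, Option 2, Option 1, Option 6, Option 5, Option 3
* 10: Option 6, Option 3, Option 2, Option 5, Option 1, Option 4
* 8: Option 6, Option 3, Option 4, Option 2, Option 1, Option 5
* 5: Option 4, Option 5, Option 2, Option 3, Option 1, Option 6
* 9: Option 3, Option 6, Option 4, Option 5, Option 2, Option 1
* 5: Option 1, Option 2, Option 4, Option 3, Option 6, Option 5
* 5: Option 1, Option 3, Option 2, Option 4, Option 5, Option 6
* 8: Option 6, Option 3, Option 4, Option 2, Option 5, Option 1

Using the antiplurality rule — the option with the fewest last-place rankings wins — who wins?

Last-place votes: Option 1 17, Option 2 0, Option 3 5, Option 4 10, Option 5 13, Option 6 10.

Option 2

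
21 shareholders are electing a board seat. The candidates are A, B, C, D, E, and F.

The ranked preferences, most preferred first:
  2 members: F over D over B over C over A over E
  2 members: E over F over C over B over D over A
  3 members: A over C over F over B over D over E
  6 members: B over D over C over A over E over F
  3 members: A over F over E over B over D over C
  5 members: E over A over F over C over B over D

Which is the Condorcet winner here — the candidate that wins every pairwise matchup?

A vs B: 11–10
A vs C: 11–10
A vs D: 11–10
A vs E: 14–7
A vs F: 17–4
A beats every other candidate.

A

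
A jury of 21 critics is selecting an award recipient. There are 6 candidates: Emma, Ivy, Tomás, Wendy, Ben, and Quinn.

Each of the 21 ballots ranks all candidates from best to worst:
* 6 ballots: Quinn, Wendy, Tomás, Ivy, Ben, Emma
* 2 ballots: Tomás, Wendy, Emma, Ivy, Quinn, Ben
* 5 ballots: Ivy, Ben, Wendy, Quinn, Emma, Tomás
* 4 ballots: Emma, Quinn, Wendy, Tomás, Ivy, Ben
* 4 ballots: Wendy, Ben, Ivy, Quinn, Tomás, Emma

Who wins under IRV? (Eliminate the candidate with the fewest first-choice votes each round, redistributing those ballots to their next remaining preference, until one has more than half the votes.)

Round 1: Emma 4, Ivy 5, Tomás 2, Wendy 4, Ben 0, Quinn 6. Ben eliminated.
Round 2: Emma 4, Ivy 5, Tomás 2, Wendy 4, Quinn 6. Tomás eliminated.
Round 3: Emma 4, Ivy 5, Wendy 6, Quinn 6. Emma eliminated.
Round 4: Ivy 5, Wendy 6, Quinn 10. Ivy eliminated.
Round 5: Wendy 11, Quinn 10. Wendy has a majority (≥11).

Wendy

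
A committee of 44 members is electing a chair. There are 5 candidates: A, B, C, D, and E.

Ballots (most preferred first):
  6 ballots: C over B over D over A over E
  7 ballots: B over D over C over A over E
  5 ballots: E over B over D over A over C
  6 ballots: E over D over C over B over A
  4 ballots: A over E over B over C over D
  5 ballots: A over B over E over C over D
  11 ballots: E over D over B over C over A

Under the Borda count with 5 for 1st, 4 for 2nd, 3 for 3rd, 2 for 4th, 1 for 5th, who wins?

B

A: 6×2 + 7×2 + 5×2 + 6×1 + 4×5 + 5×5 + 11×1 = 98
B: 6×4 + 7×5 + 5×4 + 6×2 + 4×3 + 5×4 + 11×3 = 156
C: 6×5 + 7×3 + 5×1 + 6×3 + 4×2 + 5×2 + 11×2 = 114
D: 6×3 + 7×4 + 5×3 + 6×4 + 4×1 + 5×1 + 11×4 = 138
E: 6×1 + 7×1 + 5×5 + 6×5 + 4×4 + 5×3 + 11×5 = 154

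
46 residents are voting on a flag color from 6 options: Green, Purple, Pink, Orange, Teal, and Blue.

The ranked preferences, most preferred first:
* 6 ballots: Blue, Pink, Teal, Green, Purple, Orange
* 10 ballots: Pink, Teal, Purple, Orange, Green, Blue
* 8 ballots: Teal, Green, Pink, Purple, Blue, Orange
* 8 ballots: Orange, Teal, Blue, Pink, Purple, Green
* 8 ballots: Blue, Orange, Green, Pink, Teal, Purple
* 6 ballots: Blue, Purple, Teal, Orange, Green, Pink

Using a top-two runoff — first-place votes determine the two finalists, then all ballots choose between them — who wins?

Round 1 first-place votes: Green 0, Purple 0, Pink 10, Orange 8, Teal 8, Blue 20. Blue and Pink advance.
Runoff: Blue is ranked above Pink on 28 ballots, Pink above Blue on 18.

Blue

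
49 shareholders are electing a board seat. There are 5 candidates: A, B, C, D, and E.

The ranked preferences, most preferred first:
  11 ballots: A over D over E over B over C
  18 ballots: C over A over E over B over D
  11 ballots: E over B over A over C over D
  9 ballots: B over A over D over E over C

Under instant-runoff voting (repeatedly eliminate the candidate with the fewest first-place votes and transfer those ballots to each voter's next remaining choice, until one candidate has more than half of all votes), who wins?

Round 1: A 11, B 9, C 18, D 0, E 11. D eliminated.
Round 2: A 11, B 9, C 18, E 11. B eliminated.
Round 3: A 20, C 18, E 11. E eliminated.
Round 4: A 31, C 18. A has a majority (≥25).

A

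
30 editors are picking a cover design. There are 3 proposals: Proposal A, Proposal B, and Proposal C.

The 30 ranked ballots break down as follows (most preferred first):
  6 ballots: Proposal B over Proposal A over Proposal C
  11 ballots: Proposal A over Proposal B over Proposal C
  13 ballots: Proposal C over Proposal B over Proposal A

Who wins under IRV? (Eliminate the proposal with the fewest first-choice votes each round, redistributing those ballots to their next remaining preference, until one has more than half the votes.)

Round 1: Proposal A 11, Proposal B 6, Proposal C 13. Proposal B eliminated.
Round 2: Proposal A 17, Proposal C 13. Proposal A has a majority (≥16).

Proposal A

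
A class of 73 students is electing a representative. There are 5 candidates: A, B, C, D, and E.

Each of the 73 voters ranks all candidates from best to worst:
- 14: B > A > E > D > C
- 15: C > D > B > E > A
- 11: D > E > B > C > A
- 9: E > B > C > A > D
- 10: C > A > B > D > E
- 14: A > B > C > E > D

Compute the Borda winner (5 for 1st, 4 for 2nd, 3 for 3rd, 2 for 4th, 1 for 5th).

B

A: 14×4 + 15×1 + 11×1 + 9×2 + 10×4 + 14×5 = 210
B: 14×5 + 15×3 + 11×3 + 9×4 + 10×3 + 14×4 = 270
C: 14×1 + 15×5 + 11×2 + 9×3 + 10×5 + 14×3 = 230
D: 14×2 + 15×4 + 11×5 + 9×1 + 10×2 + 14×1 = 186
E: 14×3 + 15×2 + 11×4 + 9×5 + 10×1 + 14×2 = 199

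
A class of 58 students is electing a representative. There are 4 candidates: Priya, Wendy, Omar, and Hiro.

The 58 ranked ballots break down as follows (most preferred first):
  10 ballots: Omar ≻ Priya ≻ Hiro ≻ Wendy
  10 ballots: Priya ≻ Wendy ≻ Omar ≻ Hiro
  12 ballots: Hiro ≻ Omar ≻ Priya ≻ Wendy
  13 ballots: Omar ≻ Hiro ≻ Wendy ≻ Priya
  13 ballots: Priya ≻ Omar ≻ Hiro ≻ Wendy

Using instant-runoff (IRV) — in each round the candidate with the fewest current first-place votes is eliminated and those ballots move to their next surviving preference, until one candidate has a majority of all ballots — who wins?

Omar

Round 1: Priya 23, Wendy 0, Omar 23, Hiro 12. Wendy eliminated.
Round 2: Priya 23, Omar 23, Hiro 12. Hiro eliminated.
Round 3: Priya 23, Omar 35. Omar has a majority (≥30).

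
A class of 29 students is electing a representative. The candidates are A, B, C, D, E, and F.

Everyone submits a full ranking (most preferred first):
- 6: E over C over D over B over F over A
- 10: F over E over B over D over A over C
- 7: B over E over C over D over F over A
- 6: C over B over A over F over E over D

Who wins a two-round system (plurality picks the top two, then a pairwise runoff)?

B

Round 1 first-place votes: A 0, B 7, C 6, D 0, E 6, F 10. F and B advance.
Runoff: F is ranked above B on 10 ballots, B above F on 19.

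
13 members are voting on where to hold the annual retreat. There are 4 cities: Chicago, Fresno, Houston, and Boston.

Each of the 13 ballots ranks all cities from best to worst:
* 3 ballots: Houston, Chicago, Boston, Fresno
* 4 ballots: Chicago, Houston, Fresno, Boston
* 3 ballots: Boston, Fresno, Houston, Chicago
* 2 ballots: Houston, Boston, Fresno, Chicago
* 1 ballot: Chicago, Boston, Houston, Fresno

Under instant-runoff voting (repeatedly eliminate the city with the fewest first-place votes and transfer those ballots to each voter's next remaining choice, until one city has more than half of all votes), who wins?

Houston

Round 1: Chicago 5, Fresno 0, Houston 5, Boston 3. Fresno eliminated.
Round 2: Chicago 5, Houston 5, Boston 3. Boston eliminated.
Round 3: Chicago 5, Houston 8. Houston has a majority (≥7).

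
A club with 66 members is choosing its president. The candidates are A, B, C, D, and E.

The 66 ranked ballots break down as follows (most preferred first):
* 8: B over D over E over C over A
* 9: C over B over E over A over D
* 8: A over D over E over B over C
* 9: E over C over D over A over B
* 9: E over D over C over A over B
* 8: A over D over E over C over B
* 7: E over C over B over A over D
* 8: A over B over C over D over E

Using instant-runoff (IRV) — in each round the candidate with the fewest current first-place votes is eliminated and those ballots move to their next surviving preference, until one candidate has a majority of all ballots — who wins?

E

Round 1: A 24, B 8, C 9, D 0, E 25. D eliminated.
Round 2: A 24, B 8, C 9, E 25. B eliminated.
Round 3: A 24, C 9, E 33. C eliminated.
Round 4: A 24, E 42. E has a majority (≥34).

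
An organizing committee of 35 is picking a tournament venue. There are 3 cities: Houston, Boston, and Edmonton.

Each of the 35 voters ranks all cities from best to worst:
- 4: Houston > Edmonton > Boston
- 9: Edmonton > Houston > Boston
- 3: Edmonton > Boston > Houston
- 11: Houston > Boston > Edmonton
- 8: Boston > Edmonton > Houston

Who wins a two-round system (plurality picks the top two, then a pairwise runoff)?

Round 1 first-place votes: Houston 15, Boston 8, Edmonton 12. Houston and Edmonton advance.
Runoff: Houston is ranked above Edmonton on 15 ballots, Edmonton above Houston on 20.

Edmonton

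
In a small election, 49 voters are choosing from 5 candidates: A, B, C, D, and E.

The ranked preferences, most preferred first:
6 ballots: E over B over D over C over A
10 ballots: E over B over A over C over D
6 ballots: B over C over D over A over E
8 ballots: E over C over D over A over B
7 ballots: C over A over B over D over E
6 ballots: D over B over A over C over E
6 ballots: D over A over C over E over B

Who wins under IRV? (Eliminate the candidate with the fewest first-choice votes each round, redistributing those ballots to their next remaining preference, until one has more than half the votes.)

C

Round 1: A 0, B 6, C 7, D 12, E 24. A eliminated.
Round 2: B 6, C 7, D 12, E 24. B eliminated.
Round 3: C 13, D 12, E 24. D eliminated.
Round 4: C 25, E 24. C has a majority (≥25).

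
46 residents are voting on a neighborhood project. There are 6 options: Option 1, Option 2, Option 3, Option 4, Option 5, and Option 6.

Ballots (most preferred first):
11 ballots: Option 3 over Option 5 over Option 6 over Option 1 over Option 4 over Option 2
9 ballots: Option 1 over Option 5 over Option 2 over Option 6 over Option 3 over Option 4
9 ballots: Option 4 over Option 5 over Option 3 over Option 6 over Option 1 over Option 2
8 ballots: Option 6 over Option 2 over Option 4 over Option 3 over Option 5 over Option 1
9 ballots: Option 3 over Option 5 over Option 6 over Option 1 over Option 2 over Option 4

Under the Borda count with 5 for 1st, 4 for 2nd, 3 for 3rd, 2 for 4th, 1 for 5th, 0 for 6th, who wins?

Option 5

Option 1: 11×2 + 9×5 + 9×1 + 8×0 + 9×2 = 94
Option 2: 11×0 + 9×3 + 9×0 + 8×4 + 9×1 = 68
Option 3: 11×5 + 9×1 + 9×3 + 8×2 + 9×5 = 152
Option 4: 11×1 + 9×0 + 9×5 + 8×3 + 9×0 = 80
Option 5: 11×4 + 9×4 + 9×4 + 8×1 + 9×4 = 160
Option 6: 11×3 + 9×2 + 9×2 + 8×5 + 9×3 = 136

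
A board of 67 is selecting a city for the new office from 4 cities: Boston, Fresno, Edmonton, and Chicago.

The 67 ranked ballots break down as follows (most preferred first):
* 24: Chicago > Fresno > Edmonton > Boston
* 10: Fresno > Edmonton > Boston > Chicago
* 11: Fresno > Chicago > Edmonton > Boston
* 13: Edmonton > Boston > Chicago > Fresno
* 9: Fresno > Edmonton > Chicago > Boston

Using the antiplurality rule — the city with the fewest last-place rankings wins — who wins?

Last-place votes: Boston 44, Fresno 13, Edmonton 0, Chicago 10.

Edmonton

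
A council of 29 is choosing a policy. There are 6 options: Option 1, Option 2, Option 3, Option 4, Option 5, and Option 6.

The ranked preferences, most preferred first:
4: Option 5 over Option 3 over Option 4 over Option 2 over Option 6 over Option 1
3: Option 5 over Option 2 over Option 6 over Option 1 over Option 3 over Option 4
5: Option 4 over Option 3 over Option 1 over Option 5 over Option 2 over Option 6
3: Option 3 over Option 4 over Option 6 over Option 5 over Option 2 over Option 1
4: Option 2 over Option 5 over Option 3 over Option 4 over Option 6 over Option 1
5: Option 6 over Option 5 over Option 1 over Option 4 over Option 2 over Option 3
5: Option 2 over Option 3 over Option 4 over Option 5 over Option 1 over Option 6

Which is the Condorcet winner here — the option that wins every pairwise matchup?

Option 5 vs Option 1: 24–5
Option 5 vs Option 2: 20–9
Option 5 vs Option 3: 16–13
Option 5 vs Option 4: 16–13
Option 5 vs Option 6: 21–8
Option 5 beats every other option.

Option 5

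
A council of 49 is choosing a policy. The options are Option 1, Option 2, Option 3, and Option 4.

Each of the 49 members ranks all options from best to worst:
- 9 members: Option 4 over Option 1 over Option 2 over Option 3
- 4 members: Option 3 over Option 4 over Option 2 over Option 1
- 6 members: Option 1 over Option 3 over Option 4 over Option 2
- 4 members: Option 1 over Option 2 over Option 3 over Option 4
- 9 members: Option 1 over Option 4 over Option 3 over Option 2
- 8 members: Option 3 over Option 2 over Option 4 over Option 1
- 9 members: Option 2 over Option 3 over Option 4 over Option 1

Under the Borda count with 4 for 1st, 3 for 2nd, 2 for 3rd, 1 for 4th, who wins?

Option 1: 9×3 + 4×1 + 6×4 + 4×4 + 9×4 + 8×1 + 9×1 = 124
Option 2: 9×2 + 4×2 + 6×1 + 4×3 + 9×1 + 8×3 + 9×4 = 113
Option 3: 9×1 + 4×4 + 6×3 + 4×2 + 9×2 + 8×4 + 9×3 = 128
Option 4: 9×4 + 4×3 + 6×2 + 4×1 + 9×3 + 8×2 + 9×2 = 125

Option 3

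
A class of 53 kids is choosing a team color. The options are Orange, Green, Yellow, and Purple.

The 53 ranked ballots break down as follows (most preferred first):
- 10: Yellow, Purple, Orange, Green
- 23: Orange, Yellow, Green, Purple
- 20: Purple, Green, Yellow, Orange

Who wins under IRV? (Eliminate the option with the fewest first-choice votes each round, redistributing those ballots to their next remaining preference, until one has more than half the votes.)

Round 1: Orange 23, Green 0, Yellow 10, Purple 20. Green eliminated.
Round 2: Orange 23, Yellow 10, Purple 20. Yellow eliminated.
Round 3: Orange 23, Purple 30. Purple has a majority (≥27).

Purple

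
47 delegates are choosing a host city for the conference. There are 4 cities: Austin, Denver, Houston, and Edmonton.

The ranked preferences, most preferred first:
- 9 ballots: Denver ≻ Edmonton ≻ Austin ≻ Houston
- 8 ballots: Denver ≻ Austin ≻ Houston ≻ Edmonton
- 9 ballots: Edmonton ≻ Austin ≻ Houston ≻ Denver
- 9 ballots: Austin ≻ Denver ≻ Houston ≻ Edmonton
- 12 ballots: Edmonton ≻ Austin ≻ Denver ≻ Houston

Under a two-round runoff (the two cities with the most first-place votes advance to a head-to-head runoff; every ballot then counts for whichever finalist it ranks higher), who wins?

Round 1 first-place votes: Austin 9, Denver 17, Houston 0, Edmonton 21. Edmonton and Denver advance.
Runoff: Edmonton is ranked above Denver on 21 ballots, Denver above Edmonton on 26.

Denver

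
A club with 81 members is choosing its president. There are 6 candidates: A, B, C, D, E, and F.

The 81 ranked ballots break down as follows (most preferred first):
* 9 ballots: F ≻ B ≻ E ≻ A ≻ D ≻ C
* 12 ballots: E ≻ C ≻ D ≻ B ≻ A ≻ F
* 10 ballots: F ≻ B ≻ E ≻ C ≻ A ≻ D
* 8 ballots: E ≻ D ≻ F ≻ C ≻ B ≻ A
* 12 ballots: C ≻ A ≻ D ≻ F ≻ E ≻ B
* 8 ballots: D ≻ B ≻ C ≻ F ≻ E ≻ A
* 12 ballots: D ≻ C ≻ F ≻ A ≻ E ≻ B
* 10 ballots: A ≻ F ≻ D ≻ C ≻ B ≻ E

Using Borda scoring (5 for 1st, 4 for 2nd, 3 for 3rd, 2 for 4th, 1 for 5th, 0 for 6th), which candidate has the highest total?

D

A: 9×2 + 12×1 + 10×1 + 8×0 + 12×4 + 8×0 + 12×2 + 10×5 = 162
B: 9×4 + 12×2 + 10×4 + 8×1 + 12×0 + 8×4 + 12×0 + 10×1 = 150
C: 9×0 + 12×4 + 10×2 + 8×2 + 12×5 + 8×3 + 12×4 + 10×2 = 236
D: 9×1 + 12×3 + 10×0 + 8×4 + 12×3 + 8×5 + 12×5 + 10×3 = 243
E: 9×3 + 12×5 + 10×3 + 8×5 + 12×1 + 8×1 + 12×1 + 10×0 = 189
F: 9×5 + 12×0 + 10×5 + 8×3 + 12×2 + 8×2 + 12×3 + 10×4 = 235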